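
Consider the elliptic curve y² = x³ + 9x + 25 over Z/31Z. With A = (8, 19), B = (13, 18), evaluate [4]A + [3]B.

First 4A:
Repeated addition: build up to 4A.
2A: tangent at (8, 19): λ = (3·8² + 9)/(2·19) ≡ 15/7. 7⁻¹ ≡ 9 (mod 31), so λ ≡ 15·9 ≡ 11.
  x = λ² - 8 - 8 = 121 - 16 ≡ 12; y = λ·(8 - 12) - 19 ≡ 30. → (12, 30)
3A: (12, 30) + (8, 19). λ = (19 - 30)/(8 - 12) ≡ 20/27 mod 31. 27⁻¹ ≡ 23 (mod 31), so λ ≡ 26.
  x = λ² - 12 - 8 = 676 - 20 ≡ 5; y = λ·(12 - 5) - 30 ≡ 28. → (5, 28)
4A: (5, 28) + (8, 19). λ = (19 - 28)/(8 - 5) ≡ 22/3 mod 31. 3⁻¹ ≡ 21 (mod 31) since 3·21 = 63 ≡ 1, so λ ≡ 28.
  x = λ² - 5 - 8 = 784 - 13 ≡ 27; y = λ·(5 - 27) - 28 ≡ 7. → (27, 7)
4A = (27, 7).
Next 3B:
Repeated addition: build up to 3B.
2B: tangent at (13, 18): λ = (3·13² + 9)/(2·18) ≡ 20/5. 5⁻¹ ≡ 25 (mod 31) since 5·25 = 125 ≡ 1, so λ ≡ 20·25 ≡ 4.
  x = λ² - 13 - 13 = 16 - 26 ≡ 21; y = λ·(13 - 21) - 18 ≡ 12. → (21, 12)
3B: (21, 12) + (13, 18). λ = (18 - 12)/(13 - 21) ≡ 6/23 mod 31. 23⁻¹ ≡ 27 (mod 31) since 23·27 = 621 ≡ 1, so λ ≡ 7.
  x = λ² - 21 - 13 = 49 - 34 ≡ 15; y = λ·(21 - 15) - 12 ≡ 30. → (15, 30)
3B = (15, 30).
Finally 4A + 3B:
(27, 7) + (15, 30). λ = (30 - 7)/(15 - 27) ≡ 23/19 mod 31. 19⁻¹ ≡ 18 (mod 31) since 19·18 = 342 ≡ 1, so λ ≡ 11.
  x = λ² - 27 - 15 = 121 - 42 ≡ 17; y = λ·(27 - 17) - 7 ≡ 10. → (17, 10)

(17, 10)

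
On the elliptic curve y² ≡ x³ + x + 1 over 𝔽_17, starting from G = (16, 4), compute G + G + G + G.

(13, 1)

Repeated addition: build up to 4G.
2G: tangent at (16, 4): λ = (3·16² + 1)/(2·4) ≡ 4/8. 8⁻¹ ≡ 15 (mod 17), so λ ≡ 4·15 ≡ 9.
  x = λ² - 16 - 16 = 81 - 32 ≡ 15; y = λ·(16 - 15) - 4 ≡ 5. → (15, 5)
3G: (15, 5) + (16, 4). λ = (4 - 5)/(16 - 15) ≡ 16/1 mod 17. 1⁻¹ ≡ 1 (mod 17), so λ ≡ 16.
  x = λ² - 15 - 16 = 256 - 31 ≡ 4; y = λ·(15 - 4) - 5 ≡ 1. → (4, 1)
4G: (4, 1) + (16, 4). λ = (4 - 1)/(16 - 4) ≡ 3/12 mod 17. 12⁻¹ ≡ 10 (mod 17), so λ ≡ 13.
  x = λ² - 4 - 16 = 169 - 20 ≡ 13; y = λ·(4 - 13) - 1 ≡ 1. → (13, 1)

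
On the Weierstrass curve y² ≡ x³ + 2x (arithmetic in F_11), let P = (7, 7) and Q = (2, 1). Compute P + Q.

(7, 7) + (2, 1). λ = (1 - 7)/(2 - 7) ≡ 5/6 mod 11. 6⁻¹ ≡ 2 (mod 11), so λ ≡ 10.
  x = λ² - 7 - 2 = 100 - 9 ≡ 3; y = λ·(7 - 3) - 7 ≡ 0. → (3, 0)

(3, 0)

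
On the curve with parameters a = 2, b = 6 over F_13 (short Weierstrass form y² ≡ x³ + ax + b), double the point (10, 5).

(7, 5)

tangent at (10, 5): λ = (3·10² + 2)/(2·5) ≡ 3/10. 10⁻¹ ≡ 4 (mod 13), so λ ≡ 3·4 ≡ 12.
  x = λ² - 10 - 10 = 144 - 20 ≡ 7; y = λ·(10 - 7) - 5 ≡ 5. → (7, 5)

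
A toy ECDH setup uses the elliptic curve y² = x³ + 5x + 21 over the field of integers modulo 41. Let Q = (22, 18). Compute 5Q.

(31, 18)

Repeated addition: build up to 5Q.
2Q: tangent at (22, 18): λ = (3·22² + 5)/(2·18) ≡ 22/36. 36⁻¹ ≡ 8 (mod 41), so λ ≡ 22·8 ≡ 12.
  x = λ² - 22 - 22 = 144 - 44 ≡ 18; y = λ·(22 - 18) - 18 ≡ 30. → (18, 30)
3Q: (18, 30) + (22, 18). λ = (18 - 30)/(22 - 18) ≡ 29/4 mod 41. 4⁻¹ ≡ 31 (mod 41), so λ ≡ 38.
  x = λ² - 18 - 22 = 1444 - 40 ≡ 10; y = λ·(18 - 10) - 30 ≡ 28. → (10, 28)
4Q: (10, 28) + (22, 18). λ = (18 - 28)/(22 - 10) ≡ 31/12 mod 41. 12⁻¹ ≡ 24 (mod 41) since 12·24 = 288 ≡ 1, so λ ≡ 6.
  x = λ² - 10 - 22 = 36 - 32 ≡ 4; y = λ·(10 - 4) - 28 ≡ 8. → (4, 8)
5Q: (4, 8) + (22, 18). λ = (18 - 8)/(22 - 4) ≡ 10/18 mod 41. 18⁻¹ ≡ 16 (mod 41) since 18·16 = 288 ≡ 1, so λ ≡ 37.
  x = λ² - 4 - 22 = 1369 - 26 ≡ 31; y = λ·(4 - 31) - 8 ≡ 18. → (31, 18)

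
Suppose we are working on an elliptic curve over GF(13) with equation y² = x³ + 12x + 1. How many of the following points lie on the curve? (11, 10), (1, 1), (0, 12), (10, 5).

2

(11, 10): 10² ≡ 9, rhs ≡ 8 → off.
(1, 1): 1² ≡ 1, rhs ≡ 1 → on.
(0, 12): 12² ≡ 1, rhs ≡ 1 → on.
(10, 5): 5² ≡ 12, rhs ≡ 3 → off.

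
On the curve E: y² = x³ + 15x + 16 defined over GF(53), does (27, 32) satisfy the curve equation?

y² = 32² ≡ 17; x³ + 15x + 16 = 20104 ≡ 17 (mod 53). 17 = 17.

yes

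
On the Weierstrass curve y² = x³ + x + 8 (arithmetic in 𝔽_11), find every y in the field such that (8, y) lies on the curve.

x³ + 1x + 8 = 528 ≡ 0 (mod 11).
Only y = 0 satisfies y² ≡ 0.

0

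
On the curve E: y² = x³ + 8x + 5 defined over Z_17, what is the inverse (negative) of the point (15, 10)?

(15, 7)

-(15, 10) = (15, -10 mod 17) = (15, 7).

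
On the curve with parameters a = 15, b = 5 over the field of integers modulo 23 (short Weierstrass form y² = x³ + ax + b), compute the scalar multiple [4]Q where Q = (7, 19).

(12, 2)

Double-and-add on 4 = (100)₂. Start with Q = (7, 19) for the leading 1-bit.
double: tangent at (7, 19): λ = (3·7² + 15)/(2·19) ≡ 1/15. 15⁻¹ ≡ 20 (mod 23), so λ ≡ 1·20 ≡ 20.
  x = λ² - 7 - 7 = 400 - 14 ≡ 18; y = λ·(7 - 18) - 19 ≡ 14. → (18, 14)
double: tangent at (18, 14): λ = (3·18² + 15)/(2·14) ≡ 21/5. 5⁻¹ ≡ 14 (mod 23), so λ ≡ 21·14 ≡ 18.
  x = λ² - 18 - 18 = 324 - 36 ≡ 12; y = λ·(18 - 12) - 14 ≡ 2. → (12, 2)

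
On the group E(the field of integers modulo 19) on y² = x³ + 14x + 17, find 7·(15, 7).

Write G = (15, 7).
Repeated addition: build up to 7G.
2G: tangent at (15, 7): λ = (3·15² + 14)/(2·7) ≡ 5/14. 14⁻¹ ≡ 15 (mod 19) since 14·15 = 210 ≡ 1, so λ ≡ 5·15 ≡ 18.
  x = λ² - 15 - 15 = 324 - 30 ≡ 9; y = λ·(15 - 9) - 7 ≡ 6. → (9, 6)
3G: (9, 6) + (15, 7). λ = (7 - 6)/(15 - 9) ≡ 1/6 mod 19. 6⁻¹ ≡ 16 (mod 19), so λ ≡ 16.
  x = λ² - 9 - 15 = 256 - 24 ≡ 4; y = λ·(9 - 4) - 6 ≡ 17. → (4, 17)
4G: (4, 17) + (15, 7). λ = (7 - 17)/(15 - 4) ≡ 9/11 mod 19. 11⁻¹ ≡ 7 (mod 19) since 11·7 = 77 ≡ 1, so λ ≡ 6.
  x = λ² - 4 - 15 = 36 - 19 ≡ 17; y = λ·(4 - 17) - 17 ≡ 0. → (17, 0)
5G: (17, 0) + (15, 7). λ = (7 - 0)/(15 - 17) ≡ 7/17 mod 19. 17⁻¹ ≡ 9 (mod 19), so λ ≡ 6.
  x = λ² - 17 - 15 = 36 - 32 ≡ 4; y = λ·(17 - 4) - 0 ≡ 2. → (4, 2)
6G: (4, 2) + (15, 7). λ = (7 - 2)/(15 - 4) ≡ 5/11 mod 19. 11⁻¹ ≡ 7 (mod 19) since 11·7 = 77 ≡ 1, so λ ≡ 16.
  x = λ² - 4 - 15 = 256 - 19 ≡ 9; y = λ·(4 - 9) - 2 ≡ 13. → (9, 13)
7G: (9, 13) + (15, 7). λ = (7 - 13)/(15 - 9) ≡ 13/6 mod 19. 6⁻¹ ≡ 16 (mod 19), so λ ≡ 18.
  x = λ² - 9 - 15 = 324 - 24 ≡ 15; y = λ·(9 - 15) - 13 ≡ 12. → (15, 12)

(15, 12)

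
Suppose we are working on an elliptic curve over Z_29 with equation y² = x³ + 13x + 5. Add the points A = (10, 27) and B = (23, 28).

(19, 8)

(10, 27) + (23, 28). λ = (28 - 27)/(23 - 10) ≡ 1/13 mod 29. 13⁻¹ ≡ 9 (mod 29) since 13·9 = 117 ≡ 1, so λ ≡ 9.
  x = λ² - 10 - 23 = 81 - 33 ≡ 19; y = λ·(10 - 19) - 27 ≡ 8. → (19, 8)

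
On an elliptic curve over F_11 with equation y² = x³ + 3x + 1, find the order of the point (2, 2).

2P: tangent at (2, 2): λ = (3·2² + 3)/(2·2) ≡ 4/4. 4⁻¹ ≡ 3 (mod 11) since 4·3 = 12 ≡ 1, so λ ≡ 4·3 ≡ 1.
  x = λ² - 2 - 2 = 1 - 4 ≡ 8; y = λ·(2 - 8) - 2 ≡ 3. → (8, 3)
3P: (8, 3) + (2, 2). λ = (2 - 3)/(2 - 8) ≡ 10/5 mod 11. 5⁻¹ ≡ 9 (mod 11), so λ ≡ 2.
  x = λ² - 8 - 2 = 4 - 10 ≡ 5; y = λ·(8 - 5) - 3 ≡ 3. → (5, 3)
4P: (5, 3) + (2, 2). λ = (2 - 3)/(2 - 5) ≡ 10/8 mod 11. 8⁻¹ ≡ 7 (mod 11), so λ ≡ 4.
  x = λ² - 5 - 2 = 16 - 7 ≡ 9; y = λ·(5 - 9) - 3 ≡ 3. → (9, 3)
5P: (9, 3) + (2, 2). λ = (2 - 3)/(2 - 9) ≡ 10/4 mod 11. 4⁻¹ ≡ 3 (mod 11) since 4·3 = 12 ≡ 1, so λ ≡ 8.
  x = λ² - 9 - 2 = 64 - 11 ≡ 9; y = λ·(9 - 9) - 3 ≡ 8. → (9, 8)
6P: (9, 8) + (2, 2). λ = (2 - 8)/(2 - 9) ≡ 5/4 mod 11. 4⁻¹ ≡ 3 (mod 11) since 4·3 = 12 ≡ 1, so λ ≡ 4.
  x = λ² - 9 - 2 = 16 - 11 ≡ 5; y = λ·(9 - 5) - 8 ≡ 8. → (5, 8)
7P: (5, 8) + (2, 2). λ = (2 - 8)/(2 - 5) ≡ 5/8 mod 11. 8⁻¹ ≡ 7 (mod 11), so λ ≡ 2.
  x = λ² - 5 - 2 = 4 - 7 ≡ 8; y = λ·(5 - 8) - 8 ≡ 8. → (8, 8)
8P: (8, 8) + (2, 2). λ = (2 - 8)/(2 - 8) ≡ 5/5 mod 11. 5⁻¹ ≡ 9 (mod 11), so λ ≡ 1.
  x = λ² - 8 - 2 = 1 - 10 ≡ 2; y = λ·(8 - 2) - 8 ≡ 9. → (2, 9)
9P: (2, 9) + (2, 2): same x and y₁ ≡ -y₂, so the sum is O.
9P = O, so the order is 9.

9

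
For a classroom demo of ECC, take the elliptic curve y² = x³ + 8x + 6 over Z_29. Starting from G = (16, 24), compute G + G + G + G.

Double-and-add on 4 = (100)₂. Start with G = (16, 24) for the leading 1-bit.
double: tangent at (16, 24): λ = (3·16² + 8)/(2·24) ≡ 22/19. 19⁻¹ ≡ 26 (mod 29), so λ ≡ 22·26 ≡ 21.
  x = λ² - 16 - 16 = 441 - 32 ≡ 3; y = λ·(16 - 3) - 24 ≡ 17. → (3, 17)
double: tangent at (3, 17): λ = (3·3² + 8)/(2·17) ≡ 6/5. 5⁻¹ ≡ 6 (mod 29) since 5·6 = 30 ≡ 1, so λ ≡ 6·6 ≡ 7.
  x = λ² - 3 - 3 = 49 - 6 ≡ 14; y = λ·(3 - 14) - 17 ≡ 22. → (14, 22)

(14, 22)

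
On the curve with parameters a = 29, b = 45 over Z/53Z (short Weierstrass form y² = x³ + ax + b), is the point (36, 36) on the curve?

y² = 36² ≡ 24; x³ + 29x + 45 = 47745 ≡ 45 (mod 53). 24 ≠ 45.

no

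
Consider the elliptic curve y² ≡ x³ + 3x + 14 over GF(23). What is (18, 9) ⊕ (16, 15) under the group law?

(18, 9) + (16, 15). λ = (15 - 9)/(16 - 18) ≡ 6/21 mod 23. 21⁻¹ ≡ 11 (mod 23) since 21·11 = 231 ≡ 1, so λ ≡ 20.
  x = λ² - 18 - 16 = 400 - 34 ≡ 21; y = λ·(18 - 21) - 9 ≡ 0. → (21, 0)

(21, 0)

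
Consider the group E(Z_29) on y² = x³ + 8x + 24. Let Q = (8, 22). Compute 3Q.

Repeated addition: build up to 3Q.
2Q: tangent at (8, 22): λ = (3·8² + 8)/(2·22) ≡ 26/15. 15⁻¹ ≡ 2 (mod 29), so λ ≡ 26·2 ≡ 23.
  x = λ² - 8 - 8 = 529 - 16 ≡ 20; y = λ·(8 - 20) - 22 ≡ 21. → (20, 21)
3Q: (20, 21) + (8, 22). λ = (22 - 21)/(8 - 20) ≡ 1/17 mod 29. 17⁻¹ ≡ 12 (mod 29), so λ ≡ 12.
  x = λ² - 20 - 8 = 144 - 28 ≡ 0; y = λ·(20 - 0) - 21 ≡ 16. → (0, 16)

(0, 16)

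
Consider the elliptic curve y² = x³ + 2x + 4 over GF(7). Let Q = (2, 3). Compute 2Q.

tangent at (2, 3): λ = (3·2² + 2)/(2·3) ≡ 0/6. 6⁻¹ ≡ 6 (mod 7) since 6·6 = 36 ≡ 1, so λ ≡ 0·6 ≡ 0.
  x = λ² - 2 - 2 = 0 - 4 ≡ 3; y = λ·(2 - 3) - 3 ≡ 4. → (3, 4)

(3, 4)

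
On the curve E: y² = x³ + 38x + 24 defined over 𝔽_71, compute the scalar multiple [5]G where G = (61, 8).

(65, 19)

Repeated addition: build up to 5G.
2G: tangent at (61, 8): λ = (3·61² + 38)/(2·8) ≡ 54/16. 16⁻¹ ≡ 40 (mod 71), so λ ≡ 54·40 ≡ 30.
  x = λ² - 61 - 61 = 900 - 122 ≡ 68; y = λ·(61 - 68) - 8 ≡ 66. → (68, 66)
3G: (68, 66) + (61, 8). λ = (8 - 66)/(61 - 68) ≡ 13/64 mod 71. 64⁻¹ ≡ 10 (mod 71), so λ ≡ 59.
  x = λ² - 68 - 61 = 3481 - 129 ≡ 15; y = λ·(68 - 15) - 66 ≡ 8. → (15, 8)
4G: (15, 8) + (61, 8). λ = (8 - 8)/(61 - 15) ≡ 0/46 mod 71. 46⁻¹ ≡ 17 (mod 71) since 46·17 = 782 ≡ 1, so λ ≡ 0.
  x = λ² - 15 - 61 = 0 - 76 ≡ 66; y = λ·(15 - 66) - 8 ≡ 63. → (66, 63)
5G: (66, 63) + (61, 8). λ = (8 - 63)/(61 - 66) ≡ 16/66 mod 71. 66⁻¹ ≡ 14 (mod 71) since 66·14 = 924 ≡ 1, so λ ≡ 11.
  x = λ² - 66 - 61 = 121 - 127 ≡ 65; y = λ·(66 - 65) - 63 ≡ 19. → (65, 19)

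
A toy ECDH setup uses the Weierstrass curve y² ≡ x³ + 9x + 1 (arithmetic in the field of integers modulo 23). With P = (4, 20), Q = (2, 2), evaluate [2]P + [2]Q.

(20, 19)

First 2P:
Repeated addition: build up to 2P.
2P: tangent at (4, 20): λ = (3·4² + 9)/(2·20) ≡ 11/17. 17⁻¹ ≡ 19 (mod 23) since 17·19 = 323 ≡ 1, so λ ≡ 11·19 ≡ 2.
  x = λ² - 4 - 4 = 4 - 8 ≡ 19; y = λ·(4 - 19) - 20 ≡ 19. → (19, 19)
2P = (19, 19).
Next 2Q:
Repeated addition: build up to 2Q.
2Q: tangent at (2, 2): λ = (3·2² + 9)/(2·2) ≡ 21/4. 4⁻¹ ≡ 6 (mod 23), so λ ≡ 21·6 ≡ 11.
  x = λ² - 2 - 2 = 121 - 4 ≡ 2; y = λ·(2 - 2) - 2 ≡ 21. → (2, 21)
2Q = (2, 21).
Finally 2P + 2Q:
(19, 19) + (2, 21). λ = (21 - 19)/(2 - 19) ≡ 2/6 mod 23. 6⁻¹ ≡ 4 (mod 23), so λ ≡ 8.
  x = λ² - 19 - 2 = 64 - 21 ≡ 20; y = λ·(19 - 20) - 19 ≡ 19. → (20, 19)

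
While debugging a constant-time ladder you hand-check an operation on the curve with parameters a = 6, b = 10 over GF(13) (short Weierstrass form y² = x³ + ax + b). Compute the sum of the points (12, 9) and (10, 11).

(5, 10)

(12, 9) + (10, 11). λ = (11 - 9)/(10 - 12) ≡ 2/11 mod 13. 11⁻¹ ≡ 6 (mod 13), so λ ≡ 12.
  x = λ² - 12 - 10 = 144 - 22 ≡ 5; y = λ·(12 - 5) - 9 ≡ 10. → (5, 10)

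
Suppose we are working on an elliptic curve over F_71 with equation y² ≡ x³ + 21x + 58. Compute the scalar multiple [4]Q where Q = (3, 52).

(0, 22)

Repeated addition: build up to 4Q.
2Q: tangent at (3, 52): λ = (3·3² + 21)/(2·52) ≡ 48/33. 33⁻¹ ≡ 28 (mod 71) since 33·28 = 924 ≡ 1, so λ ≡ 48·28 ≡ 66.
  x = λ² - 3 - 3 = 4356 - 6 ≡ 19; y = λ·(3 - 19) - 52 ≡ 28. → (19, 28)
3Q: (19, 28) + (3, 52). λ = (52 - 28)/(3 - 19) ≡ 24/55 mod 71. 55⁻¹ ≡ 31 (mod 71) since 55·31 = 1705 ≡ 1, so λ ≡ 34.
  x = λ² - 19 - 3 = 1156 - 22 ≡ 69; y = λ·(19 - 69) - 28 ≡ 47. → (69, 47)
4Q: (69, 47) + (3, 52). λ = (52 - 47)/(3 - 69) ≡ 5/5 mod 71. 5⁻¹ ≡ 57 (mod 71), so λ ≡ 1.
  x = λ² - 69 - 3 = 1 - 72 ≡ 0; y = λ·(69 - 0) - 47 ≡ 22. → (0, 22)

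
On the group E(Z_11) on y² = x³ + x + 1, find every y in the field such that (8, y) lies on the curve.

2, 9

x³ + 1x + 1 = 521 ≡ 4 (mod 11).
Square roots of 4 mod 11: 2 and 9 (since 2² = 4 ≡ 4).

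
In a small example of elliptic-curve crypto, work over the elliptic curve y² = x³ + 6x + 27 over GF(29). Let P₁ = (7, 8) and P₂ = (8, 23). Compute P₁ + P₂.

(7, 21)

(7, 8) + (8, 23). λ = (23 - 8)/(8 - 7) ≡ 15/1 mod 29. 1⁻¹ ≡ 1 (mod 29), so λ ≡ 15.
  x = λ² - 7 - 8 = 225 - 15 ≡ 7; y = λ·(7 - 7) - 8 ≡ 21. → (7, 21)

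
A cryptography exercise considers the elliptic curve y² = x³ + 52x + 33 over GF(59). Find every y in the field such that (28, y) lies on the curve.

x³ + 52x + 33 = 23441 ≡ 18 (mod 59).
18 is a non-residue mod 59; no y exists.

none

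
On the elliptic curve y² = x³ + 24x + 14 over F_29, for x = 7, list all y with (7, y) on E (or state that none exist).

x³ + 24x + 14 = 525 ≡ 3 (mod 29).
3 is a non-residue mod 29; no y exists.

none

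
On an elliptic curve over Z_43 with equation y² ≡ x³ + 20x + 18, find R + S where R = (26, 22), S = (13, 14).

(40, 19)

(26, 22) + (13, 14). λ = (14 - 22)/(13 - 26) ≡ 35/30 mod 43. 30⁻¹ ≡ 33 (mod 43) since 30·33 = 990 ≡ 1, so λ ≡ 37.
  x = λ² - 26 - 13 = 1369 - 39 ≡ 40; y = λ·(26 - 40) - 22 ≡ 19. → (40, 19)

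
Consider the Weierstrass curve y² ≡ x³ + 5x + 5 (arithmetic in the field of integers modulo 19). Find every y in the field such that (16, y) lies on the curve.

x³ + 5x + 5 = 4181 ≡ 1 (mod 19).
Square roots of 1 mod 19: 1 and 18 (since 1² = 1 ≡ 1).

1, 18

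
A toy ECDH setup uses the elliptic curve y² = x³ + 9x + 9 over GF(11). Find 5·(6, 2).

Write Q = (6, 2).
Double-and-add on 5 = (101)₂. Start with Q = (6, 2) for the leading 1-bit.
double: tangent at (6, 2): λ = (3·6² + 9)/(2·2) ≡ 7/4. 4⁻¹ ≡ 3 (mod 11), so λ ≡ 7·3 ≡ 10.
  x = λ² - 6 - 6 = 100 - 12 ≡ 0; y = λ·(6 - 0) - 2 ≡ 3. → (0, 3)
double: tangent at (0, 3): λ = (3·0² + 9)/(2·3) ≡ 9/6. 6⁻¹ ≡ 2 (mod 11), so λ ≡ 9·2 ≡ 7.
  x = λ² - 0 - 0 = 49 - 0 ≡ 5; y = λ·(0 - 5) - 3 ≡ 6. → (5, 6)
add Q: (5, 6) + (6, 2). λ = (2 - 6)/(6 - 5) ≡ 7/1 mod 11. 1⁻¹ ≡ 1 (mod 11), so λ ≡ 7.
  x = λ² - 5 - 6 = 49 - 11 ≡ 5; y = λ·(5 - 5) - 6 ≡ 5. → (5, 5)

(5, 5)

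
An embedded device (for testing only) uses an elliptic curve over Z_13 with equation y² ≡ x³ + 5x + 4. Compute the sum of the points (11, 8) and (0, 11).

(1, 7)

(11, 8) + (0, 11). λ = (11 - 8)/(0 - 11) ≡ 3/2 mod 13. 2⁻¹ ≡ 7 (mod 13) since 2·7 = 14 ≡ 1, so λ ≡ 8.
  x = λ² - 11 - 0 = 64 - 11 ≡ 1; y = λ·(11 - 1) - 8 ≡ 7. → (1, 7)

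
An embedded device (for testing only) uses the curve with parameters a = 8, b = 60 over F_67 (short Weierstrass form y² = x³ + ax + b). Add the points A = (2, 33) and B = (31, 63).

(2, 33) + (31, 63). λ = (63 - 33)/(31 - 2) ≡ 30/29 mod 67. 29⁻¹ ≡ 37 (mod 67), so λ ≡ 38.
  x = λ² - 2 - 31 = 1444 - 33 ≡ 4; y = λ·(2 - 4) - 33 ≡ 25. → (4, 25)

(4, 25)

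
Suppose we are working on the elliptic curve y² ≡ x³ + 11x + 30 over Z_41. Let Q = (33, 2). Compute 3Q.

Repeated addition: build up to 3Q.
2Q: tangent at (33, 2): λ = (3·33² + 11)/(2·2) ≡ 39/4. 4⁻¹ ≡ 31 (mod 41) since 4·31 = 124 ≡ 1, so λ ≡ 39·31 ≡ 20.
  x = λ² - 33 - 33 = 400 - 66 ≡ 6; y = λ·(33 - 6) - 2 ≡ 5. → (6, 5)
3Q: (6, 5) + (33, 2). λ = (2 - 5)/(33 - 6) ≡ 38/27 mod 41. 27⁻¹ ≡ 38 (mod 41), so λ ≡ 9.
  x = λ² - 6 - 33 = 81 - 39 ≡ 1; y = λ·(6 - 1) - 5 ≡ 40. → (1, 40)

(1, 40)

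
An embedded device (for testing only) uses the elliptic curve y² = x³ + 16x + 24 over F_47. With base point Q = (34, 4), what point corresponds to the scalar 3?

(2, 8)

Repeated addition: build up to 3Q.
2Q: tangent at (34, 4): λ = (3·34² + 16)/(2·4) ≡ 6/8. 8⁻¹ ≡ 6 (mod 47), so λ ≡ 6·6 ≡ 36.
  x = λ² - 34 - 34 = 1296 - 68 ≡ 6; y = λ·(34 - 6) - 4 ≡ 17. → (6, 17)
3Q: (6, 17) + (34, 4). λ = (4 - 17)/(34 - 6) ≡ 34/28 mod 47. 28⁻¹ ≡ 42 (mod 47), so λ ≡ 18.
  x = λ² - 6 - 34 = 324 - 40 ≡ 2; y = λ·(6 - 2) - 17 ≡ 8. → (2, 8)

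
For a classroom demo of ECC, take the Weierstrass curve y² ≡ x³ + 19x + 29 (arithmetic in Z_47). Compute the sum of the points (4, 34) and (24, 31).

(37, 25)

(4, 34) + (24, 31). λ = (31 - 34)/(24 - 4) ≡ 44/20 mod 47. 20⁻¹ ≡ 40 (mod 47), so λ ≡ 21.
  x = λ² - 4 - 24 = 441 - 28 ≡ 37; y = λ·(4 - 37) - 34 ≡ 25. → (37, 25)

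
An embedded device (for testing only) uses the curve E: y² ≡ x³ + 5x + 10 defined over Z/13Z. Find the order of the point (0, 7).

2P: tangent at (0, 7): λ = (3·0² + 5)/(2·7) ≡ 5/1. 1⁻¹ ≡ 1 (mod 13), so λ ≡ 5·1 ≡ 5.
  x = λ² - 0 - 0 = 25 - 0 ≡ 12; y = λ·(0 - 12) - 7 ≡ 11. → (12, 11)
3P: (12, 11) + (0, 7). λ = (7 - 11)/(0 - 12) ≡ 9/1 mod 13. 1⁻¹ ≡ 1 (mod 13), so λ ≡ 9.
  x = λ² - 12 - 0 = 81 - 12 ≡ 4; y = λ·(12 - 4) - 11 ≡ 9. → (4, 9)
4P: (4, 9) + (0, 7). λ = (7 - 9)/(0 - 4) ≡ 11/9 mod 13. 9⁻¹ ≡ 3 (mod 13) since 9·3 = 27 ≡ 1, so λ ≡ 7.
  x = λ² - 4 - 0 = 49 - 4 ≡ 6; y = λ·(4 - 6) - 9 ≡ 3. → (6, 3)
5P: (6, 3) + (0, 7). λ = (7 - 3)/(0 - 6) ≡ 4/7 mod 13. 7⁻¹ ≡ 2 (mod 13), so λ ≡ 8.
  x = λ² - 6 - 0 = 64 - 6 ≡ 6; y = λ·(6 - 6) - 3 ≡ 10. → (6, 10)
6P: (6, 10) + (0, 7). λ = (7 - 10)/(0 - 6) ≡ 10/7 mod 13. 7⁻¹ ≡ 2 (mod 13), so λ ≡ 7.
  x = λ² - 6 - 0 = 49 - 6 ≡ 4; y = λ·(6 - 4) - 10 ≡ 4. → (4, 4)
7P: (4, 4) + (0, 7). λ = (7 - 4)/(0 - 4) ≡ 3/9 mod 13. 9⁻¹ ≡ 3 (mod 13), so λ ≡ 9.
  x = λ² - 4 - 0 = 81 - 4 ≡ 12; y = λ·(4 - 12) - 4 ≡ 2. → (12, 2)
8P: (12, 2) + (0, 7). λ = (7 - 2)/(0 - 12) ≡ 5/1 mod 13. 1⁻¹ ≡ 1 (mod 13), so λ ≡ 5.
  x = λ² - 12 - 0 = 25 - 12 ≡ 0; y = λ·(12 - 0) - 2 ≡ 6. → (0, 6)
9P: (0, 6) + (0, 7): same x and y₁ ≡ -y₂, so the sum is 𝒪.
9P = 𝒪, so the order is 9.

9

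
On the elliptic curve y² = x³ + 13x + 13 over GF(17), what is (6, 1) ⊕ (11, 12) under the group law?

(6, 1) + (11, 12). λ = (12 - 1)/(11 - 6) ≡ 11/5 mod 17. 5⁻¹ ≡ 7 (mod 17), so λ ≡ 9.
  x = λ² - 6 - 11 = 81 - 17 ≡ 13; y = λ·(6 - 13) - 1 ≡ 4. → (13, 4)

(13, 4)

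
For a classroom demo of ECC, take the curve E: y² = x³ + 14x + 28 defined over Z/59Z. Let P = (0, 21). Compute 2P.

(46, 3)

tangent at (0, 21): λ = (3·0² + 14)/(2·21) ≡ 14/42. 42⁻¹ ≡ 52 (mod 59), so λ ≡ 14·52 ≡ 20.
  x = λ² - 0 - 0 = 400 - 0 ≡ 46; y = λ·(0 - 46) - 21 ≡ 3. → (46, 3)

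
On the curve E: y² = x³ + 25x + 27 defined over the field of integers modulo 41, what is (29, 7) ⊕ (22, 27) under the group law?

(40, 1)

(29, 7) + (22, 27). λ = (27 - 7)/(22 - 29) ≡ 20/34 mod 41. 34⁻¹ ≡ 35 (mod 41) since 34·35 = 1190 ≡ 1, so λ ≡ 3.
  x = λ² - 29 - 22 = 9 - 51 ≡ 40; y = λ·(29 - 40) - 7 ≡ 1. → (40, 1)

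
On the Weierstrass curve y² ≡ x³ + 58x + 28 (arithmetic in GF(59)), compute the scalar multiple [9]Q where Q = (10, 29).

Double-and-add on 9 = (1001)₂. Start with Q = (10, 29) for the leading 1-bit.
double: tangent at (10, 29): λ = (3·10² + 58)/(2·29) ≡ 4/58. 58⁻¹ ≡ 58 (mod 59), so λ ≡ 4·58 ≡ 55.
  x = λ² - 10 - 10 = 3025 - 20 ≡ 55; y = λ·(10 - 55) - 29 ≡ 33. → (55, 33)
double: tangent at (55, 33): λ = (3·55² + 58)/(2·33) ≡ 47/7. 7⁻¹ ≡ 17 (mod 59) since 7·17 = 119 ≡ 1, so λ ≡ 47·17 ≡ 32.
  x = λ² - 55 - 55 = 1024 - 110 ≡ 29; y = λ·(55 - 29) - 33 ≡ 32. → (29, 32)
double: tangent at (29, 32): λ = (3·29² + 58)/(2·32) ≡ 44/5. 5⁻¹ ≡ 12 (mod 59), so λ ≡ 44·12 ≡ 56.
  x = λ² - 29 - 29 = 3136 - 58 ≡ 10; y = λ·(29 - 10) - 32 ≡ 29. → (10, 29)
add Q: tangent at (10, 29): λ = (3·10² + 58)/(2·29) ≡ 4/58. 58⁻¹ ≡ 58 (mod 59), so λ ≡ 4·58 ≡ 55.
  x = λ² - 10 - 10 = 3025 - 20 ≡ 55; y = λ·(10 - 55) - 29 ≡ 33. → (55, 33)

(55, 33)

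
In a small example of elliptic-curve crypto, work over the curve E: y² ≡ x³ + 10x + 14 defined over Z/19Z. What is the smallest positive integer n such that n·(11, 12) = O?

2P: tangent at (11, 12): λ = (3·11² + 10)/(2·12) ≡ 12/5. 5⁻¹ ≡ 4 (mod 19) since 5·4 = 20 ≡ 1, so λ ≡ 12·4 ≡ 10.
  x = λ² - 11 - 11 = 100 - 22 ≡ 2; y = λ·(11 - 2) - 12 ≡ 2. → (2, 2)
3P: (2, 2) + (11, 12). λ = (12 - 2)/(11 - 2) ≡ 10/9 mod 19. 9⁻¹ ≡ 17 (mod 19), so λ ≡ 18.
  x = λ² - 2 - 11 = 324 - 13 ≡ 7; y = λ·(2 - 7) - 2 ≡ 3. → (7, 3)
4P: (7, 3) + (11, 12). λ = (12 - 3)/(11 - 7) ≡ 9/4 mod 19. 4⁻¹ ≡ 5 (mod 19), so λ ≡ 7.
  x = λ² - 7 - 11 = 49 - 18 ≡ 12; y = λ·(7 - 12) - 3 ≡ 0. → (12, 0)
5P: (12, 0) + (11, 12). λ = (12 - 0)/(11 - 12) ≡ 12/18 mod 19. 18⁻¹ ≡ 18 (mod 19), so λ ≡ 7.
  x = λ² - 12 - 11 = 49 - 23 ≡ 7; y = λ·(12 - 7) - 0 ≡ 16. → (7, 16)
6P: (7, 16) + (11, 12). λ = (12 - 16)/(11 - 7) ≡ 15/4 mod 19. 4⁻¹ ≡ 5 (mod 19), so λ ≡ 18.
  x = λ² - 7 - 11 = 324 - 18 ≡ 2; y = λ·(7 - 2) - 16 ≡ 17. → (2, 17)
7P: (2, 17) + (11, 12). λ = (12 - 17)/(11 - 2) ≡ 14/9 mod 19. 9⁻¹ ≡ 17 (mod 19) since 9·17 = 153 ≡ 1, so λ ≡ 10.
  x = λ² - 2 - 11 = 100 - 13 ≡ 11; y = λ·(2 - 11) - 17 ≡ 7. → (11, 7)
8P: (11, 7) + (11, 12): same x and y₁ ≡ -y₂, so the sum is O.
8P = O, so the order is 8.

8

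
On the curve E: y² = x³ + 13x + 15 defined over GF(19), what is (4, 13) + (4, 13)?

(9, 14)

tangent at (4, 13): λ = (3·4² + 13)/(2·13) ≡ 4/7. 7⁻¹ ≡ 11 (mod 19) since 7·11 = 77 ≡ 1, so λ ≡ 4·11 ≡ 6.
  x = λ² - 4 - 4 = 36 - 8 ≡ 9; y = λ·(4 - 9) - 13 ≡ 14. → (9, 14)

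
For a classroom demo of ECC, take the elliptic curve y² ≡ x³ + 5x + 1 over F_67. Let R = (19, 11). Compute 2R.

tangent at (19, 11): λ = (3·19² + 5)/(2·11) ≡ 16/22. 22⁻¹ ≡ 64 (mod 67), so λ ≡ 16·64 ≡ 19.
  x = λ² - 19 - 19 = 361 - 38 ≡ 55; y = λ·(19 - 55) - 11 ≡ 42. → (55, 42)

(55, 42)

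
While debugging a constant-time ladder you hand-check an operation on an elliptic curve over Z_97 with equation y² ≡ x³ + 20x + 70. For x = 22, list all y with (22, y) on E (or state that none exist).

x³ + 20x + 70 = 11158 ≡ 3 (mod 97).
Square roots of 3 mod 97: 10 and 87 (since 10² = 100 ≡ 3).

10, 87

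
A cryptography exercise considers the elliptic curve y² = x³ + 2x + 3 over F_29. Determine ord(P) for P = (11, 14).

2P: tangent at (11, 14): λ = (3·11² + 2)/(2·14) ≡ 17/28. 28⁻¹ ≡ 28 (mod 29), so λ ≡ 17·28 ≡ 12.
  x = λ² - 11 - 11 = 144 - 22 ≡ 6; y = λ·(11 - 6) - 14 ≡ 17. → (6, 17)
3P: (6, 17) + (11, 14). λ = (14 - 17)/(11 - 6) ≡ 26/5 mod 29. 5⁻¹ ≡ 6 (mod 29), so λ ≡ 11.
  x = λ² - 6 - 11 = 121 - 17 ≡ 17; y = λ·(6 - 17) - 17 ≡ 7. → (17, 7)
4P: (17, 7) + (11, 14). λ = (14 - 7)/(11 - 17) ≡ 7/23 mod 29. 23⁻¹ ≡ 24 (mod 29) since 23·24 = 552 ≡ 1, so λ ≡ 23.
  x = λ² - 17 - 11 = 529 - 28 ≡ 8; y = λ·(17 - 8) - 7 ≡ 26. → (8, 26)
5P: (8, 26) + (11, 14). λ = (14 - 26)/(11 - 8) ≡ 17/3 mod 29. 3⁻¹ ≡ 10 (mod 29) since 3·10 = 30 ≡ 1, so λ ≡ 25.
  x = λ² - 8 - 11 = 625 - 19 ≡ 26; y = λ·(8 - 26) - 26 ≡ 17. → (26, 17)
6P: (26, 17) + (11, 14). λ = (14 - 17)/(11 - 26) ≡ 26/14 mod 29. 14⁻¹ ≡ 27 (mod 29), so λ ≡ 6.
  x = λ² - 26 - 11 = 36 - 37 ≡ 28; y = λ·(26 - 28) - 17 ≡ 0. → (28, 0)
7P: (28, 0) + (11, 14). λ = (14 - 0)/(11 - 28) ≡ 14/12 mod 29. 12⁻¹ ≡ 17 (mod 29), so λ ≡ 6.
  x = λ² - 28 - 11 = 36 - 39 ≡ 26; y = λ·(28 - 26) - 0 ≡ 12. → (26, 12)
8P: (26, 12) + (11, 14). λ = (14 - 12)/(11 - 26) ≡ 2/14 mod 29. 14⁻¹ ≡ 27 (mod 29), so λ ≡ 25.
  x = λ² - 26 - 11 = 625 - 37 ≡ 8; y = λ·(26 - 8) - 12 ≡ 3. → (8, 3)
9P: (8, 3) + (11, 14). λ = (14 - 3)/(11 - 8) ≡ 11/3 mod 29. 3⁻¹ ≡ 10 (mod 29) since 3·10 = 30 ≡ 1, so λ ≡ 23.
  x = λ² - 8 - 11 = 529 - 19 ≡ 17; y = λ·(8 - 17) - 3 ≡ 22. → (17, 22)
10P: (17, 22) + (11, 14). λ = (14 - 22)/(11 - 17) ≡ 21/23 mod 29. 23⁻¹ ≡ 24 (mod 29) since 23·24 = 552 ≡ 1, so λ ≡ 11.
  x = λ² - 17 - 11 = 121 - 28 ≡ 6; y = λ·(17 - 6) - 22 ≡ 12. → (6, 12)
11P: (6, 12) + (11, 14). λ = (14 - 12)/(11 - 6) ≡ 2/5 mod 29. 5⁻¹ ≡ 6 (mod 29), so λ ≡ 12.
  x = λ² - 6 - 11 = 144 - 17 ≡ 11; y = λ·(6 - 11) - 12 ≡ 15. → (11, 15)
12P: (11, 15) + (11, 14): same x and y₁ ≡ -y₂, so the sum is O.
12P = O, so the order is 12.

12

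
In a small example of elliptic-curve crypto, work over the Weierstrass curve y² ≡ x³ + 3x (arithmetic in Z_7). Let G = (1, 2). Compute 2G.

(2, 0)

tangent at (1, 2): λ = (3·1² + 3)/(2·2) ≡ 6/4. 4⁻¹ ≡ 2 (mod 7) since 4·2 = 8 ≡ 1, so λ ≡ 6·2 ≡ 5.
  x = λ² - 1 - 1 = 25 - 2 ≡ 2; y = λ·(1 - 2) - 2 ≡ 0. → (2, 0)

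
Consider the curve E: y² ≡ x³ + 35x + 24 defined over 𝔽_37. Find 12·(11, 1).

(28, 4)

Write Q = (11, 1).
Double-and-add on 12 = (1100)₂. Start with Q = (11, 1) for the leading 1-bit.
double: tangent at (11, 1): λ = (3·11² + 35)/(2·1) ≡ 28/2. 2⁻¹ ≡ 19 (mod 37), so λ ≡ 28·19 ≡ 14.
  x = λ² - 11 - 11 = 196 - 22 ≡ 26; y = λ·(11 - 26) - 1 ≡ 11. → (26, 11)
add Q: (26, 11) + (11, 1). λ = (1 - 11)/(11 - 26) ≡ 27/22 mod 37. 22⁻¹ ≡ 32 (mod 37), so λ ≡ 13.
  x = λ² - 26 - 11 = 169 - 37 ≡ 21; y = λ·(26 - 21) - 11 ≡ 17. → (21, 17)
double: tangent at (21, 17): λ = (3·21² + 35)/(2·17) ≡ 26/34. 34⁻¹ ≡ 12 (mod 37) since 34·12 = 408 ≡ 1, so λ ≡ 26·12 ≡ 16.
  x = λ² - 21 - 21 = 256 - 42 ≡ 29; y = λ·(21 - 29) - 17 ≡ 3. → (29, 3)
double: tangent at (29, 3): λ = (3·29² + 35)/(2·3) ≡ 5/6. 6⁻¹ ≡ 31 (mod 37), so λ ≡ 5·31 ≡ 7.
  x = λ² - 29 - 29 = 49 - 58 ≡ 28; y = λ·(29 - 28) - 3 ≡ 4. → (28, 4)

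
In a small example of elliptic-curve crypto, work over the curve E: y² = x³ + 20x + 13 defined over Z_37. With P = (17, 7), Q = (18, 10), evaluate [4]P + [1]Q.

First 4P:
Repeated addition: build up to 4P.
2P: tangent at (17, 7): λ = (3·17² + 20)/(2·7) ≡ 36/14. 14⁻¹ ≡ 8 (mod 37), so λ ≡ 36·8 ≡ 29.
  x = λ² - 17 - 17 = 841 - 34 ≡ 30; y = λ·(17 - 30) - 7 ≡ 23. → (30, 23)
3P: (30, 23) + (17, 7). λ = (7 - 23)/(17 - 30) ≡ 21/24 mod 37. 24⁻¹ ≡ 17 (mod 37) since 24·17 = 408 ≡ 1, so λ ≡ 24.
  x = λ² - 30 - 17 = 576 - 47 ≡ 11; y = λ·(30 - 11) - 23 ≡ 26. → (11, 26)
4P: (11, 26) + (17, 7). λ = (7 - 26)/(17 - 11) ≡ 18/6 mod 37. 6⁻¹ ≡ 31 (mod 37), so λ ≡ 3.
  x = λ² - 11 - 17 = 9 - 28 ≡ 18; y = λ·(11 - 18) - 26 ≡ 27. → (18, 27)
4P = (18, 27).
Finally 4P + Q:
(18, 27) + (18, 10): same x and y₁ ≡ -y₂, so the sum is O.

O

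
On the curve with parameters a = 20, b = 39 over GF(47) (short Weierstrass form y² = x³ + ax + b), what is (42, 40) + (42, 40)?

(16, 32)

tangent at (42, 40): λ = (3·42² + 20)/(2·40) ≡ 1/33. 33⁻¹ ≡ 10 (mod 47), so λ ≡ 1·10 ≡ 10.
  x = λ² - 42 - 42 = 100 - 84 ≡ 16; y = λ·(42 - 16) - 40 ≡ 32. → (16, 32)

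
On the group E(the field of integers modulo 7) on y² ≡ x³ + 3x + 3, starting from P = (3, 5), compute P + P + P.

Repeated addition: build up to 3P.
2P: tangent at (3, 5): λ = (3·3² + 3)/(2·5) ≡ 2/3. 3⁻¹ ≡ 5 (mod 7) since 3·5 = 15 ≡ 1, so λ ≡ 2·5 ≡ 3.
  x = λ² - 3 - 3 = 9 - 6 ≡ 3; y = λ·(3 - 3) - 5 ≡ 2. → (3, 2)
3P: (3, 2) + (3, 5): same x and y₁ ≡ -y₂, so the sum is ∞.

O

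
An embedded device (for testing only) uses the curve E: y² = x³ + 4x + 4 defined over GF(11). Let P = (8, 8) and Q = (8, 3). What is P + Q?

The two points share x = 8 and their y-coordinates satisfy 8 + 3 ≡ 0 (mod 11), so they are inverses. Their sum is ∞.

O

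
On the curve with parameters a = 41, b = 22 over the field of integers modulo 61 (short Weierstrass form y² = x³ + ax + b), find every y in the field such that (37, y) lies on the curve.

x³ + 41x + 22 = 52192 ≡ 37 (mod 61).
37 is a non-residue mod 61; no y exists.

none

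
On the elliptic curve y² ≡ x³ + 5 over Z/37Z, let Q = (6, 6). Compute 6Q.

(21, 4)

Double-and-add on 6 = (110)₂. Start with Q = (6, 6) for the leading 1-bit.
double: tangent at (6, 6): λ = (3·6² + 0)/(2·6) ≡ 34/12. 12⁻¹ ≡ 34 (mod 37), so λ ≡ 34·34 ≡ 9.
  x = λ² - 6 - 6 = 81 - 12 ≡ 32; y = λ·(6 - 32) - 6 ≡ 19. → (32, 19)
add Q: (32, 19) + (6, 6). λ = (6 - 19)/(6 - 32) ≡ 24/11 mod 37. 11⁻¹ ≡ 27 (mod 37), so λ ≡ 19.
  x = λ² - 32 - 6 = 361 - 38 ≡ 27; y = λ·(32 - 27) - 19 ≡ 2. → (27, 2)
double: tangent at (27, 2): λ = (3·27² + 0)/(2·2) ≡ 4/4. 4⁻¹ ≡ 28 (mod 37), so λ ≡ 4·28 ≡ 1.
  x = λ² - 27 - 27 = 1 - 54 ≡ 21; y = λ·(27 - 21) - 2 ≡ 4. → (21, 4)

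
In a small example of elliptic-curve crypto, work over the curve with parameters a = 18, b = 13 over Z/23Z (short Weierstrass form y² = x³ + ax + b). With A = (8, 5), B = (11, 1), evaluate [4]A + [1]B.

(15, 1)

First 4A:
Double-and-add on 4 = (100)₂. Start with A = (8, 5) for the leading 1-bit.
double: tangent at (8, 5): λ = (3·8² + 18)/(2·5) ≡ 3/10. 10⁻¹ ≡ 7 (mod 23) since 10·7 = 70 ≡ 1, so λ ≡ 3·7 ≡ 21.
  x = λ² - 8 - 8 = 441 - 16 ≡ 11; y = λ·(8 - 11) - 5 ≡ 1. → (11, 1)
double: tangent at (11, 1): λ = (3·11² + 18)/(2·1) ≡ 13/2. 2⁻¹ ≡ 12 (mod 23), so λ ≡ 13·12 ≡ 18.
  x = λ² - 11 - 11 = 324 - 22 ≡ 3; y = λ·(11 - 3) - 1 ≡ 5. → (3, 5)
4A = (3, 5).
Finally 4A + B:
(3, 5) + (11, 1). λ = (1 - 5)/(11 - 3) ≡ 19/8 mod 23. 8⁻¹ ≡ 3 (mod 23), so λ ≡ 11.
  x = λ² - 3 - 11 = 121 - 14 ≡ 15; y = λ·(3 - 15) - 5 ≡ 1. → (15, 1)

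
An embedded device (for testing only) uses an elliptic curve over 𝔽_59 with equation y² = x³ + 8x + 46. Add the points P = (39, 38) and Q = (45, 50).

(38, 23)

(39, 38) + (45, 50). λ = (50 - 38)/(45 - 39) ≡ 12/6 mod 59. 6⁻¹ ≡ 10 (mod 59), so λ ≡ 2.
  x = λ² - 39 - 45 = 4 - 84 ≡ 38; y = λ·(39 - 38) - 38 ≡ 23. → (38, 23)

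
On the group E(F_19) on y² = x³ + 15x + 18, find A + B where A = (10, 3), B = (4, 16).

(10, 3) + (4, 16). λ = (16 - 3)/(4 - 10) ≡ 13/13 mod 19. 13⁻¹ ≡ 3 (mod 19), so λ ≡ 1.
  x = λ² - 10 - 4 = 1 - 14 ≡ 6; y = λ·(10 - 6) - 3 ≡ 1. → (6, 1)

(6, 1)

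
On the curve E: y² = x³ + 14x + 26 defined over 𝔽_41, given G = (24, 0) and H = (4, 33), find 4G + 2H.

(32, 14)

First 4G:
Repeated addition: build up to 4G.
2G: (24, 0) + (24, 0): same x and y₁ ≡ -y₂, so the sum is ∞.
3G: ∞ + (24, 0) = (24, 0) (identity).
4G: (24, 0) + (24, 0): same x and y₁ ≡ -y₂, so the sum is ∞.
4G = ∞.
Next 2H:
Repeated addition: build up to 2H.
2H: tangent at (4, 33): λ = (3·4² + 14)/(2·33) ≡ 21/25. 25⁻¹ ≡ 23 (mod 41), so λ ≡ 21·23 ≡ 32.
  x = λ² - 4 - 4 = 1024 - 8 ≡ 32; y = λ·(4 - 32) - 33 ≡ 14. → (32, 14)
2H = (32, 14).
Finally 4G + 2H:
∞ + (32, 14) = (32, 14) (identity).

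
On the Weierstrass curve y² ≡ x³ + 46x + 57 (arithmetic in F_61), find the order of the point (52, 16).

2P: tangent at (52, 16): λ = (3·52² + 46)/(2·16) ≡ 45/32. 32⁻¹ ≡ 21 (mod 61), so λ ≡ 45·21 ≡ 30.
  x = λ² - 52 - 52 = 900 - 104 ≡ 3; y = λ·(52 - 3) - 16 ≡ 51. → (3, 51)
3P: (3, 51) + (52, 16). λ = (16 - 51)/(52 - 3) ≡ 26/49 mod 61. 49⁻¹ ≡ 5 (mod 61), so λ ≡ 8.
  x = λ² - 3 - 52 = 64 - 55 ≡ 9; y = λ·(3 - 9) - 51 ≡ 23. → (9, 23)
4P: (9, 23) + (52, 16). λ = (16 - 23)/(52 - 9) ≡ 54/43 mod 61. 43⁻¹ ≡ 44 (mod 61), so λ ≡ 58.
  x = λ² - 9 - 52 = 3364 - 61 ≡ 9; y = λ·(9 - 9) - 23 ≡ 38. → (9, 38)
5P: (9, 38) + (52, 16). λ = (16 - 38)/(52 - 9) ≡ 39/43 mod 61. 43⁻¹ ≡ 44 (mod 61) since 43·44 = 1892 ≡ 1, so λ ≡ 8.
  x = λ² - 9 - 52 = 64 - 61 ≡ 3; y = λ·(9 - 3) - 38 ≡ 10. → (3, 10)
6P: (3, 10) + (52, 16). λ = (16 - 10)/(52 - 3) ≡ 6/49 mod 61. 49⁻¹ ≡ 5 (mod 61), so λ ≡ 30.
  x = λ² - 3 - 52 = 900 - 55 ≡ 52; y = λ·(3 - 52) - 10 ≡ 45. → (52, 45)
7P: (52, 45) + (52, 16): same x and y₁ ≡ -y₂, so the sum is 𝒪.
7P = 𝒪, so the order is 7.

7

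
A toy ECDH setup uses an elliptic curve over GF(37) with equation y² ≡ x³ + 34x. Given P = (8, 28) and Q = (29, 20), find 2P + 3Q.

(32, 1)

First 2P:
Repeated addition: build up to 2P.
2P: tangent at (8, 28): λ = (3·8² + 34)/(2·28) ≡ 4/19. 19⁻¹ ≡ 2 (mod 37), so λ ≡ 4·2 ≡ 8.
  x = λ² - 8 - 8 = 64 - 16 ≡ 11; y = λ·(8 - 11) - 28 ≡ 22. → (11, 22)
2P = (11, 22).
Next 3Q:
Repeated addition: build up to 3Q.
2Q: tangent at (29, 20): λ = (3·29² + 34)/(2·20) ≡ 4/3. 3⁻¹ ≡ 25 (mod 37), so λ ≡ 4·25 ≡ 26.
  x = λ² - 29 - 29 = 676 - 58 ≡ 26; y = λ·(29 - 26) - 20 ≡ 21. → (26, 21)
3Q: (26, 21) + (29, 20). λ = (20 - 21)/(29 - 26) ≡ 36/3 mod 37. 3⁻¹ ≡ 25 (mod 37), so λ ≡ 12.
  x = λ² - 26 - 29 = 144 - 55 ≡ 15; y = λ·(26 - 15) - 21 ≡ 0. → (15, 0)
3Q = (15, 0).
Finally 2P + 3Q:
(11, 22) + (15, 0). λ = (0 - 22)/(15 - 11) ≡ 15/4 mod 37. 4⁻¹ ≡ 28 (mod 37), so λ ≡ 13.
  x = λ² - 11 - 15 = 169 - 26 ≡ 32; y = λ·(11 - 32) - 22 ≡ 1. → (32, 1)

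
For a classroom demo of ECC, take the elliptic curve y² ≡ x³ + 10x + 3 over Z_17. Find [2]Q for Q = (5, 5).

tangent at (5, 5): λ = (3·5² + 10)/(2·5) ≡ 0/10. 10⁻¹ ≡ 12 (mod 17), so λ ≡ 0·12 ≡ 0.
  x = λ² - 5 - 5 = 0 - 10 ≡ 7; y = λ·(5 - 7) - 5 ≡ 12. → (7, 12)

(7, 12)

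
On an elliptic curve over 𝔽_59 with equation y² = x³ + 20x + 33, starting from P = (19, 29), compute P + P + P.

Repeated addition: build up to 3P.
2P: tangent at (19, 29): λ = (3·19² + 20)/(2·29) ≡ 41/58. 58⁻¹ ≡ 58 (mod 59), so λ ≡ 41·58 ≡ 18.
  x = λ² - 19 - 19 = 324 - 38 ≡ 50; y = λ·(19 - 50) - 29 ≡ 3. → (50, 3)
3P: (50, 3) + (19, 29). λ = (29 - 3)/(19 - 50) ≡ 26/28 mod 59. 28⁻¹ ≡ 19 (mod 59), so λ ≡ 22.
  x = λ² - 50 - 19 = 484 - 69 ≡ 2; y = λ·(50 - 2) - 3 ≡ 50. → (2, 50)

(2, 50)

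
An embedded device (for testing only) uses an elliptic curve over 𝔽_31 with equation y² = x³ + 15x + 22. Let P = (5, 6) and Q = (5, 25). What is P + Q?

The two points share x = 5 and their y-coordinates satisfy 6 + 25 ≡ 0 (mod 31), so they are inverses. Their sum is 𝒪.

O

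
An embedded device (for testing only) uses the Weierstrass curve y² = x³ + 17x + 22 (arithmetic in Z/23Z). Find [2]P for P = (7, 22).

(17, 16)

tangent at (7, 22): λ = (3·7² + 17)/(2·22) ≡ 3/21. 21⁻¹ ≡ 11 (mod 23), so λ ≡ 3·11 ≡ 10.
  x = λ² - 7 - 7 = 100 - 14 ≡ 17; y = λ·(7 - 17) - 22 ≡ 16. → (17, 16)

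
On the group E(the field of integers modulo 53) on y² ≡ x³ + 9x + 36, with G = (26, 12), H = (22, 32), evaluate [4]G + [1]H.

(12, 32)

First 4G:
Repeated addition: build up to 4G.
2G: tangent at (26, 12): λ = (3·26² + 9)/(2·12) ≡ 23/24. 24⁻¹ ≡ 42 (mod 53), so λ ≡ 23·42 ≡ 12.
  x = λ² - 26 - 26 = 144 - 52 ≡ 39; y = λ·(26 - 39) - 12 ≡ 44. → (39, 44)
3G: (39, 44) + (26, 12). λ = (12 - 44)/(26 - 39) ≡ 21/40 mod 53. 40⁻¹ ≡ 4 (mod 53) since 40·4 = 160 ≡ 1, so λ ≡ 31.
  x = λ² - 39 - 26 = 961 - 65 ≡ 48; y = λ·(39 - 48) - 44 ≡ 48. → (48, 48)
4G: (48, 48) + (26, 12). λ = (12 - 48)/(26 - 48) ≡ 17/31 mod 53. 31⁻¹ ≡ 12 (mod 53), so λ ≡ 45.
  x = λ² - 48 - 26 = 2025 - 74 ≡ 43; y = λ·(48 - 43) - 48 ≡ 18. → (43, 18)
4G = (43, 18).
Finally 4G + H:
(43, 18) + (22, 32). λ = (32 - 18)/(22 - 43) ≡ 14/32 mod 53. 32⁻¹ ≡ 5 (mod 53), so λ ≡ 17.
  x = λ² - 43 - 22 = 289 - 65 ≡ 12; y = λ·(43 - 12) - 18 ≡ 32. → (12, 32)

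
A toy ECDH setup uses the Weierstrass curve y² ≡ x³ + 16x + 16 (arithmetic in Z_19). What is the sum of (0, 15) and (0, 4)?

O

The two points share x = 0 and their y-coordinates satisfy 15 + 4 ≡ 0 (mod 19), so they are inverses. Their sum is ∞.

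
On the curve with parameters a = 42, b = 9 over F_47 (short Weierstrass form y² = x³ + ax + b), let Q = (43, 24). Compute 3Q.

Repeated addition: build up to 3Q.
2Q: tangent at (43, 24): λ = (3·43² + 42)/(2·24) ≡ 43/1. 1⁻¹ ≡ 1 (mod 47) since 1·1 = 1 ≡ 1, so λ ≡ 43·1 ≡ 43.
  x = λ² - 43 - 43 = 1849 - 86 ≡ 24; y = λ·(43 - 24) - 24 ≡ 41. → (24, 41)
3Q: (24, 41) + (43, 24). λ = (24 - 41)/(43 - 24) ≡ 30/19 mod 47. 19⁻¹ ≡ 5 (mod 47) since 19·5 = 95 ≡ 1, so λ ≡ 9.
  x = λ² - 24 - 43 = 81 - 67 ≡ 14; y = λ·(24 - 14) - 41 ≡ 2. → (14, 2)

(14, 2)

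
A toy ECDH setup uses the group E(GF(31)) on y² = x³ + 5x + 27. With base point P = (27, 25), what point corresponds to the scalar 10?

(18, 11)

Double-and-add on 10 = (1010)₂. Start with P = (27, 25) for the leading 1-bit.
double: tangent at (27, 25): λ = (3·27² + 5)/(2·25) ≡ 22/19. 19⁻¹ ≡ 18 (mod 31), so λ ≡ 22·18 ≡ 24.
  x = λ² - 27 - 27 = 576 - 54 ≡ 26; y = λ·(27 - 26) - 25 ≡ 30. → (26, 30)
double: tangent at (26, 30): λ = (3·26² + 5)/(2·30) ≡ 18/29. 29⁻¹ ≡ 15 (mod 31) since 29·15 = 435 ≡ 1, so λ ≡ 18·15 ≡ 22.
  x = λ² - 26 - 26 = 484 - 52 ≡ 29; y = λ·(26 - 29) - 30 ≡ 28. → (29, 28)
add P: (29, 28) + (27, 25). λ = (25 - 28)/(27 - 29) ≡ 28/29 mod 31. 29⁻¹ ≡ 15 (mod 31), so λ ≡ 17.
  x = λ² - 29 - 27 = 289 - 56 ≡ 16; y = λ·(29 - 16) - 28 ≡ 7. → (16, 7)
double: tangent at (16, 7): λ = (3·16² + 5)/(2·7) ≡ 29/14. 14⁻¹ ≡ 20 (mod 31), so λ ≡ 29·20 ≡ 22.
  x = λ² - 16 - 16 = 484 - 32 ≡ 18; y = λ·(16 - 18) - 7 ≡ 11. → (18, 11)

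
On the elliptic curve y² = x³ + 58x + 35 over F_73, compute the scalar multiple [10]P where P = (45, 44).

(37, 36)

Repeated addition: build up to 10P.
2P: tangent at (45, 44): λ = (3·45² + 58)/(2·44) ≡ 1/15. 15⁻¹ ≡ 39 (mod 73) since 15·39 = 585 ≡ 1, so λ ≡ 1·39 ≡ 39.
  x = λ² - 45 - 45 = 1521 - 90 ≡ 44; y = λ·(45 - 44) - 44 ≡ 68. → (44, 68)
3P: (44, 68) + (45, 44). λ = (44 - 68)/(45 - 44) ≡ 49/1 mod 73. 1⁻¹ ≡ 1 (mod 73), so λ ≡ 49.
  x = λ² - 44 - 45 = 2401 - 89 ≡ 49; y = λ·(44 - 49) - 68 ≡ 52. → (49, 52)
4P: (49, 52) + (45, 44). λ = (44 - 52)/(45 - 49) ≡ 65/69 mod 73. 69⁻¹ ≡ 18 (mod 73) since 69·18 = 1242 ≡ 1, so λ ≡ 2.
  x = λ² - 49 - 45 = 4 - 94 ≡ 56; y = λ·(49 - 56) - 52 ≡ 7. → (56, 7)
5P: (56, 7) + (45, 44). λ = (44 - 7)/(45 - 56) ≡ 37/62 mod 73. 62⁻¹ ≡ 53 (mod 73) since 62·53 = 3286 ≡ 1, so λ ≡ 63.
  x = λ² - 56 - 45 = 3969 - 101 ≡ 72; y = λ·(56 - 72) - 7 ≡ 7. → (72, 7)
6P: (72, 7) + (45, 44). λ = (44 - 7)/(45 - 72) ≡ 37/46 mod 73. 46⁻¹ ≡ 27 (mod 73) since 46·27 = 1242 ≡ 1, so λ ≡ 50.
  x = λ² - 72 - 45 = 2500 - 117 ≡ 47; y = λ·(72 - 47) - 7 ≡ 2. → (47, 2)
7P: (47, 2) + (45, 44). λ = (44 - 2)/(45 - 47) ≡ 42/71 mod 73. 71⁻¹ ≡ 36 (mod 73), so λ ≡ 52.
  x = λ² - 47 - 45 = 2704 - 92 ≡ 57; y = λ·(47 - 57) - 2 ≡ 62. → (57, 62)
8P: (57, 62) + (45, 44). λ = (44 - 62)/(45 - 57) ≡ 55/61 mod 73. 61⁻¹ ≡ 6 (mod 73), so λ ≡ 38.
  x = λ² - 57 - 45 = 1444 - 102 ≡ 28; y = λ·(57 - 28) - 62 ≡ 18. → (28, 18)
9P: (28, 18) + (45, 44). λ = (44 - 18)/(45 - 28) ≡ 26/17 mod 73. 17⁻¹ ≡ 43 (mod 73), so λ ≡ 23.
  x = λ² - 28 - 45 = 529 - 73 ≡ 18; y = λ·(28 - 18) - 18 ≡ 66. → (18, 66)
10P: (18, 66) + (45, 44). λ = (44 - 66)/(45 - 18) ≡ 51/27 mod 73. 27⁻¹ ≡ 46 (mod 73), so λ ≡ 10.
  x = λ² - 18 - 45 = 100 - 63 ≡ 37; y = λ·(18 - 37) - 66 ≡ 36. → (37, 36)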